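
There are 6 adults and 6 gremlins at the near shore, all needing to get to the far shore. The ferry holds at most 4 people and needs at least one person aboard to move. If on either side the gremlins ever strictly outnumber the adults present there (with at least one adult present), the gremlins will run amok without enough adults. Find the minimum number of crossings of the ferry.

Counting alone: each trip to the far shore takes at most 4 across and each return brings at least 1 back, so after t trips out (and t−1 returns) at most 4t − (t−1) of the 12 are across; that first reaches 12 at t = 4, so at least 7 crossings are needed.
The safety rule pushes this higher. Following every safe sequence of crossings, the most of the 12 that can be at the far shore as the ferry arrives there on crossing 7 is 11 — never all 12.
So no plan with fewer than 9 crossings exists, and this one achieves 9:
1. 2 gremlins → the far shore.  (the near shore: 6A 4G; the far shore: 0A 2G)
2. 1 gremlin ← the near shore.  (the near shore: 6A 5G; the far shore: 0A 1G)
3. 4 gremlins → the far shore.  (the near shore: 6A 1G; the far shore: 0A 5G)
4. 1 gremlin ← the near shore.  (the near shore: 6A 2G; the far shore: 0A 4G)
5. 4 adults → the far shore.  (the near shore: 2A 2G; the far shore: 4A 4G)
6. 1 adult and 1 gremlin ← the near shore.  (the near shore: 3A 3G; the far shore: 3A 3G)
7. 2 adults and 2 gremlins → the far shore.  (the near shore: 1A 1G; the far shore: 5A 5G)
8. 1 adult and 1 gremlin ← the near shore.  (the near shore: 2A 2G; the far shore: 4A 4G)
9. 2 adults and 2 gremlins → the far shore.  (the near shore: 0A 0G; the far shore: 6A 6G)

9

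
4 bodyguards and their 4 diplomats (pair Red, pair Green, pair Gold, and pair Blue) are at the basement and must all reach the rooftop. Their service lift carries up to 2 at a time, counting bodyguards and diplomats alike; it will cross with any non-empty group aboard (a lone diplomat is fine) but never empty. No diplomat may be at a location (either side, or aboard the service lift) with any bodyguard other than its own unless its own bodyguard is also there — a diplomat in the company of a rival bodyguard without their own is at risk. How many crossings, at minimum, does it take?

impossible

Following every safe sequence of crossings from the start, the most of the 8 that can be at the rooftop as the service lift arrives there on crossings 1, 3, 5 is 2, 3, 4 respectively; the best ever achieved is 4 of 8.
From crossing 7 on, no configuration arises that was not already reachable earlier: only 44 distinct safe configurations (who is on which side, and where the service lift is) can ever be reached, none of them has everyone across, and every continuation just revisits them. So no valid plan exists.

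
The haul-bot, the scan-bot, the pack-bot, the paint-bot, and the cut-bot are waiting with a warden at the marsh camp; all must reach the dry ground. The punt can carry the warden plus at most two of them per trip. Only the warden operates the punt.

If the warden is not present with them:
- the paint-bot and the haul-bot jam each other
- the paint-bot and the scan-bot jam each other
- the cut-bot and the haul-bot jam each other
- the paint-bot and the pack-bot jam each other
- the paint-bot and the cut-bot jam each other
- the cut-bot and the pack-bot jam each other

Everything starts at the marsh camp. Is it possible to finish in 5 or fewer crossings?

Counting alone: the warden can take at most 2 across per trip to the dry ground, so moving all 5 needs at least 3 loaded trips out, with a return between consecutive ones — at least 5 crossings.
The safety rule pushes this higher. Following every safe sequence of crossings, the most of the 5 that can be at the dry ground as the punt arrives there on crossing 5 is 4 — never all 5.
So the move cannot be finished within 5 crossings. (The shortest complete plan takes 7:)
1. Warden goes to the dry ground with the cut-bot and the paint-bot.  [the marsh camp: the haul-bot, the pack-bot, the scan-bot | the dry ground: the cut-bot, the paint-bot]
2. Warden goes back to the marsh camp with the paint-bot.  [the marsh camp: the haul-bot, the pack-bot, the paint-bot, the scan-bot | the dry ground: the cut-bot]
3. Warden goes to the dry ground with the paint-bot and the scan-bot.  [the marsh camp: the haul-bot, the pack-bot | the dry ground: the cut-bot, the paint-bot, the scan-bot]
4. Warden goes back to the marsh camp with the paint-bot.  [the marsh camp: the haul-bot, the pack-bot, the paint-bot | the dry ground: the cut-bot, the scan-bot]
5. Warden goes to the dry ground with the haul-bot and the pack-bot.  [the marsh camp: the paint-bot | the dry ground: the cut-bot, the haul-bot, the pack-bot, the scan-bot]
6. Warden goes back to the marsh camp with the cut-bot.  [the marsh camp: the cut-bot, the paint-bot | the dry ground: the haul-bot, the pack-bot, the scan-bot]
7. Warden goes to the dry ground with the cut-bot and the paint-bot.  [the marsh camp: — | the dry ground: the cut-bot, the haul-bot, the pack-bot, the paint-bot, the scan-bot]

No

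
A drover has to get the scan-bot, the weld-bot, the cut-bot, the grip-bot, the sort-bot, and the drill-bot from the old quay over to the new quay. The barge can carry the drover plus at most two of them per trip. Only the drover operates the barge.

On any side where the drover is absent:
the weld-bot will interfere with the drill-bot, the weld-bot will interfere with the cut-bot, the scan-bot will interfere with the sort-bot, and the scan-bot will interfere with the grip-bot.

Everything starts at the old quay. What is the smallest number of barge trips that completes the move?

Counting alone: the drover can take at most 2 across per trip to the new quay, so moving all 6 needs at least 3 loaded trips out, with a return between consecutive ones — at least 5 crossings.
The safety rule pushes this higher. Following every safe sequence of crossings, the most of the 6 that can be at the new quay as the barge arrives there on crossing 5 is 5 — never all 6.
So no plan with fewer than 7 crossings exists, and this one achieves 7:
1. Drover goes to the new quay with the scan-bot and the weld-bot.
2. Drover goes back to the old quay alone.
3. Drover goes to the new quay with the cut-bot and the grip-bot.
4. Drover goes back to the old quay with the scan-bot and the weld-bot.
5. Drover goes to the new quay with the drill-bot and the sort-bot.
6. Drover goes back to the old quay alone.
7. Drover goes to the new quay with the scan-bot and the weld-bot.

7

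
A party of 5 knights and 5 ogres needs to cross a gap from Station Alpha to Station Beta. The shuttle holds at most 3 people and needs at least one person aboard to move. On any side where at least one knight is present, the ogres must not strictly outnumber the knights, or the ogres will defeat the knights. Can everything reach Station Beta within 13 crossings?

Yes

Yes — this plan uses 11 crossings (≤ 13):
1. 2 ogres → Station Beta.  (Station Alpha: 5K 3O; Station Beta: 0K 2O)
2. 1 ogre ← Station Alpha.  (Station Alpha: 5K 4O; Station Beta: 0K 1O)
3. 3 ogres → Station Beta.  (Station Alpha: 5K 1O; Station Beta: 0K 4O)
4. 1 ogre ← Station Alpha.  (Station Alpha: 5K 2O; Station Beta: 0K 3O)
5. 3 knights → Station Beta.  (Station Alpha: 2K 2O; Station Beta: 3K 3O)
6. 1 knight and 1 ogre ← Station Alpha.  (Station Alpha: 3K 3O; Station Beta: 2K 2O)
7. 3 knights → Station Beta.  (Station Alpha: 0K 3O; Station Beta: 5K 2O)
8. 1 ogre ← Station Alpha.  (Station Alpha: 0K 4O; Station Beta: 5K 1O)
9. 2 ogres → Station Beta.  (Station Alpha: 0K 2O; Station Beta: 5K 3O)
10. 1 ogre ← Station Alpha.  (Station Alpha: 0K 3O; Station Beta: 5K 2O)
11. 3 ogres → Station Beta.  (Station Alpha: 0K 0O; Station Beta: 5K 5O)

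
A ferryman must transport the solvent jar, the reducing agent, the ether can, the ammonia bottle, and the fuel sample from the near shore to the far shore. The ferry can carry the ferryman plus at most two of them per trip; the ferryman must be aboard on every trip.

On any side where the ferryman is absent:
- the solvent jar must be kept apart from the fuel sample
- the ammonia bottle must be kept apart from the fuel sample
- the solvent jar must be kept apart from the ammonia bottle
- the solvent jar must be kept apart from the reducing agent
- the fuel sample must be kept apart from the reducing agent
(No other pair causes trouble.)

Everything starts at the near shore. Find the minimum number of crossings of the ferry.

Counting alone: the ferryman can take at most 2 across per trip to the far shore, so moving all 5 needs at least 3 loaded trips out, with a return between consecutive ones — at least 5 crossings.
The safety rule pushes this higher. Following every safe sequence of crossings, the most of the 5 that can be at the far shore as the ferry arrives there on crossing 5 is 4 — never all 5.
So no plan with fewer than 7 crossings exists, and this one achieves 7:
1. Ferryman goes to the far shore with the fuel sample and the solvent jar.  [the near shore: the ammonia bottle, the ether can, the reducing agent | the far shore: the fuel sample, the solvent jar]
2. Ferryman goes back to the near shore with the solvent jar.  [the near shore: the ammonia bottle, the ether can, the reducing agent, the solvent jar | the far shore: the fuel sample]
3. Ferryman goes to the far shore with the ether can and the solvent jar.  [the near shore: the ammonia bottle, the reducing agent | the far shore: the ether can, the fuel sample, the solvent jar]
4. Ferryman goes back to the near shore with the solvent jar.  [the near shore: the ammonia bottle, the reducing agent, the solvent jar | the far shore: the ether can, the fuel sample]
5. Ferryman goes to the far shore with the ammonia bottle and the reducing agent.  [the near shore: the solvent jar | the far shore: the ammonia bottle, the ether can, the fuel sample, the reducing agent]
6. Ferryman goes back to the near shore with the fuel sample.  [the near shore: the fuel sample, the solvent jar | the far shore: the ammonia bottle, the ether can, the reducing agent]
7. Ferryman goes to the far shore with the fuel sample and the solvent jar.  [the near shore: — | the far shore: the ammonia bottle, the ether can, the fuel sample, the reducing agent, the solvent jar]

7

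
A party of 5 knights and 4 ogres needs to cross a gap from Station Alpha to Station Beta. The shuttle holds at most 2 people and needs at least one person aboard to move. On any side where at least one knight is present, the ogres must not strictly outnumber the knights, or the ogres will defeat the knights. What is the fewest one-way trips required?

15

Counting alone: each trip to Station Beta takes at most 2 across and each return brings at least 1 back, so after t trips out (and t−1 returns) at most 2t − (t−1) of the 9 are across; that first reaches 9 at t = 8, so at least 15 crossings are needed.
The plan below uses exactly 15 crossings, so it is optimal:
1. 2 ogres → Station Beta.  (Station Alpha: 5K 2O; Station Beta: 0K 2O)
2. 1 ogre ← Station Alpha.  (Station Alpha: 5K 3O; Station Beta: 0K 1O)
3. 2 ogres → Station Beta.  (Station Alpha: 5K 1O; Station Beta: 0K 3O)
4. 1 ogre ← Station Alpha.  (Station Alpha: 5K 2O; Station Beta: 0K 2O)
5. 2 knights → Station Beta.  (Station Alpha: 3K 2O; Station Beta: 2K 2O)
6. 1 ogre ← Station Alpha.  (Station Alpha: 3K 3O; Station Beta: 2K 1O)
7. 1 knight and 1 ogre → Station Beta.  (Station Alpha: 2K 2O; Station Beta: 3K 2O)
8. 1 knight ← Station Alpha.  (Station Alpha: 3K 2O; Station Beta: 2K 2O)
9. 1 knight and 1 ogre → Station Beta.  (Station Alpha: 2K 1O; Station Beta: 3K 3O)
10. 1 ogre ← Station Alpha.  (Station Alpha: 2K 2O; Station Beta: 3K 2O)
11. 1 knight and 1 ogre → Station Beta.  (Station Alpha: 1K 1O; Station Beta: 4K 3O)
12. 1 knight ← Station Alpha.  (Station Alpha: 2K 1O; Station Beta: 3K 3O)
13. 1 knight and 1 ogre → Station Beta.  (Station Alpha: 1K 0O; Station Beta: 4K 4O)
14. 1 ogre ← Station Alpha.  (Station Alpha: 1K 1O; Station Beta: 4K 3O)
15. 1 knight and 1 ogre → Station Beta.  (Station Alpha: 0K 0O; Station Beta: 5K 4O)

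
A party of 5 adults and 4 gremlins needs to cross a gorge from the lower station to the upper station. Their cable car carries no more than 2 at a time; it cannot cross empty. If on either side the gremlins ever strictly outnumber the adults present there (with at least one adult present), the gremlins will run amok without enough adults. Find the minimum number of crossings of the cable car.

Counting alone: each trip to the upper station takes at most 2 across and each return brings at least 1 back, so after t trips out (and t−1 returns) at most 2t − (t−1) of the 9 are across; that first reaches 9 at t = 8, so at least 15 crossings are needed.
The plan below uses exactly 15 crossings, so it is optimal:
1. 2 gremlins → the upper station.  (the lower station: 5A 2G; the upper station: 0A 2G)
2. 1 gremlin ← the lower station.  (the lower station: 5A 3G; the upper station: 0A 1G)
3. 2 gremlins → the upper station.  (the lower station: 5A 1G; the upper station: 0A 3G)
4. 1 gremlin ← the lower station.  (the lower station: 5A 2G; the upper station: 0A 2G)
5. 2 adults → the upper station.  (the lower station: 3A 2G; the upper station: 2A 2G)
6. 1 gremlin ← the lower station.  (the lower station: 3A 3G; the upper station: 2A 1G)
7. 1 adult and 1 gremlin → the upper station.  (the lower station: 2A 2G; the upper station: 3A 2G)
8. 1 adult ← the lower station.  (the lower station: 3A 2G; the upper station: 2A 2G)
9. 1 adult and 1 gremlin → the upper station.  (the lower station: 2A 1G; the upper station: 3A 3G)
10. 1 gremlin ← the lower station.  (the lower station: 2A 2G; the upper station: 3A 2G)
11. 1 adult and 1 gremlin → the upper station.  (the lower station: 1A 1G; the upper station: 4A 3G)
12. 1 adult ← the lower station.  (the lower station: 2A 1G; the upper station: 3A 3G)
13. 1 adult and 1 gremlin → the upper station.  (the lower station: 1A 0G; the upper station: 4A 4G)
14. 1 gremlin ← the lower station.  (the lower station: 1A 1G; the upper station: 4A 3G)
15. 1 adult and 1 gremlin → the upper station.  (the lower station: 0A 0G; the upper station: 5A 4G)

15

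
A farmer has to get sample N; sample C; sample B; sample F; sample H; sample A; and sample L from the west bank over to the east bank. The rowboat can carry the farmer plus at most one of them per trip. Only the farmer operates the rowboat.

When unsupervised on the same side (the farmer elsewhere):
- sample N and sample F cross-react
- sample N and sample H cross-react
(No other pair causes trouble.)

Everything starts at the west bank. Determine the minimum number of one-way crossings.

15

Counting alone: the farmer can take at most 1 across per trip to the east bank, so moving all 7 needs at least 7 loaded trips out, with a return between consecutive ones — at least 13 crossings.
The safety rule pushes this higher. Following every safe sequence of crossings, the most of the 7 that can be at the east bank as the rowboat arrives there on crossing 13 is 6 — never all 7.
So no plan with fewer than 15 crossings exists, and this one achieves 15:
1. Farmer goes to the east bank with sample N.  [the west bank: sample A, sample B, sample C, sample F, sample H, sample L | the east bank: sample N]
2. Farmer goes back to the west bank alone.  [the west bank: sample A, sample B, sample C, sample F, sample H, sample L | the east bank: sample N]
3. Farmer goes to the east bank with sample C.  [the west bank: sample A, sample B, sample F, sample H, sample L | the east bank: sample C, sample N]
4. Farmer goes back to the west bank alone.  [the west bank: sample A, sample B, sample F, sample H, sample L | the east bank: sample C, sample N]
5. Farmer goes to the east bank with sample B.  [the west bank: sample A, sample F, sample H, sample L | the east bank: sample B, sample C, sample N]
6. Farmer goes back to the west bank alone.  [the west bank: sample A, sample F, sample H, sample L | the east bank: sample B, sample C, sample N]
7. Farmer goes to the east bank with sample F.  [the west bank: sample A, sample H, sample L | the east bank: sample B, sample C, sample F, sample N]
8. Farmer goes back to the west bank with sample N.  [the west bank: sample A, sample H, sample L, sample N | the east bank: sample B, sample C, sample F]
9. Farmer goes to the east bank with sample H.  [the west bank: sample A, sample L, sample N | the east bank: sample B, sample C, sample F, sample H]
10. Farmer goes back to the west bank alone.  [the west bank: sample A, sample L, sample N | the east bank: sample B, sample C, sample F, sample H]
11. Farmer goes to the east bank with sample A.  [the west bank: sample L, sample N | the east bank: sample A, sample B, sample C, sample F, sample H]
12. Farmer goes back to the west bank alone.  [the west bank: sample L, sample N | the east bank: sample A, sample B, sample C, sample F, sample H]
13. Farmer goes to the east bank with sample L.  [the west bank: sample N | the east bank: sample A, sample B, sample C, sample F, sample H, sample L]
14. Farmer goes back to the west bank alone.  [the west bank: sample N | the east bank: sample A, sample B, sample C, sample F, sample H, sample L]
15. Farmer goes to the east bank with sample N.  [the west bank: — | the east bank: sample A, sample B, sample C, sample F, sample H, sample L, sample N]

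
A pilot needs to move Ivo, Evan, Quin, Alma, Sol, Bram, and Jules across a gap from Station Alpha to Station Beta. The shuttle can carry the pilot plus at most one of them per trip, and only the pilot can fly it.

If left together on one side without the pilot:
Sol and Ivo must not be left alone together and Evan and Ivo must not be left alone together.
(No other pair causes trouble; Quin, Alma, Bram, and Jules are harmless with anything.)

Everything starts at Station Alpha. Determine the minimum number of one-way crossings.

Counting alone: the pilot can take at most 1 across per trip to Station Beta, so moving all 7 needs at least 7 loaded trips out, with a return between consecutive ones — at least 13 crossings.
The safety rule pushes this higher. Following every safe sequence of crossings, the most of the 7 that can be at Station Beta as the shuttle arrives there on crossing 13 is 6 — never all 7.
So no plan with fewer than 15 crossings exists, and this one achieves 15:
1. Pilot goes to Station Beta with Ivo.
2. Pilot goes back to Station Alpha alone.
3. Pilot goes to Station Beta with Evan.
4. Pilot goes back to Station Alpha with Ivo.
5. Pilot goes to Station Beta with Sol.
6. Pilot goes back to Station Alpha alone.
7. Pilot goes to Station Beta with Quin.
8. Pilot goes back to Station Alpha alone.
9. Pilot goes to Station Beta with Alma.
10. Pilot goes back to Station Alpha alone.
11. Pilot goes to Station Beta with Bram.
12. Pilot goes back to Station Alpha alone.
13. Pilot goes to Station Beta with Jules.
14. Pilot goes back to Station Alpha alone.
15. Pilot goes to Station Beta with Ivo.

15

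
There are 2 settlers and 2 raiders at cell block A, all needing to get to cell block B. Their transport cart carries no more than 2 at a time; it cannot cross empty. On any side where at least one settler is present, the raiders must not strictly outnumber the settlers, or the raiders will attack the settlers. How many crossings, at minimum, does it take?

5

Counting alone: each trip to cell block B takes at most 2 across and each return brings at least 1 back, so after t trips out (and t−1 returns) at most 2t − (t−1) of the 4 are across; that first reaches 4 at t = 3, so at least 5 crossings are needed.
The plan below uses exactly 5 crossings, so it is optimal:
1. 2 raiders → cell block B.  (cell block A: 2S 0R; cell block B: 0S 2R)
2. 1 raider ← cell block A.  (cell block A: 2S 1R; cell block B: 0S 1R)
3. 2 settlers → cell block B.  (cell block A: 0S 1R; cell block B: 2S 1R)
4. 1 raider ← cell block A.  (cell block A: 0S 2R; cell block B: 2S 0R)
5. 2 raiders → cell block B.  (cell block A: 0S 0R; cell block B: 2S 2R)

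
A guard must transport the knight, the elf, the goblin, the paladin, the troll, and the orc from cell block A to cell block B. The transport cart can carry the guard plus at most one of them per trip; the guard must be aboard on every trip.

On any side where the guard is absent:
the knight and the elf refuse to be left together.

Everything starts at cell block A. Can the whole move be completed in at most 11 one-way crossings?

Yes — this plan uses 11 crossings (≤ 11):
1. Guard goes to cell block B with the knight.  [cell block A: the elf, the goblin, the orc, the paladin, the troll | cell block B: the knight]
2. Guard goes back to cell block A alone.  [cell block A: the elf, the goblin, the orc, the paladin, the troll | cell block B: the knight]
3. Guard goes to cell block B with the goblin.  [cell block A: the elf, the orc, the paladin, the troll | cell block B: the goblin, the knight]
4. Guard goes back to cell block A alone.  [cell block A: the elf, the orc, the paladin, the troll | cell block B: the goblin, the knight]
5. Guard goes to cell block B with the paladin.  [cell block A: the elf, the orc, the troll | cell block B: the goblin, the knight, the paladin]
6. Guard goes back to cell block A alone.  [cell block A: the elf, the orc, the troll | cell block B: the goblin, the knight, the paladin]
7. Guard goes to cell block B with the troll.  [cell block A: the elf, the orc | cell block B: the goblin, the knight, the paladin, the troll]
8. Guard goes back to cell block A alone.  [cell block A: the elf, the orc | cell block B: the goblin, the knight, the paladin, the troll]
9. Guard goes to cell block B with the orc.  [cell block A: the elf | cell block B: the goblin, the knight, the orc, the paladin, the troll]
10. Guard goes back to cell block A alone.  [cell block A: the elf | cell block B: the goblin, the knight, the orc, the paladin, the troll]
11. Guard goes to cell block B with the elf.  [cell block A: — | cell block B: the elf, the goblin, the knight, the orc, the paladin, the troll]

Yes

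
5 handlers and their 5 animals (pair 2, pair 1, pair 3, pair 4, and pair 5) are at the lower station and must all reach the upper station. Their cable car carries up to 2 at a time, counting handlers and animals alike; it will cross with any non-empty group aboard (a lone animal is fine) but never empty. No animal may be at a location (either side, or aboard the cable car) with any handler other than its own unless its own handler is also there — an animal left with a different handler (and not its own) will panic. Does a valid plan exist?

Following every safe sequence of crossings from the start, the most of the 10 that can be at the upper station as the cable car arrives there on crossings 1, 3, 5, 7 is 2, 3, 4, 5 respectively; the best ever achieved is 5 of 10.
From crossing 9 on, no configuration arises that was not already reachable earlier: only 82 distinct safe configurations (who is on which side, and where the cable car is) can ever be reached, none of them has everyone across, and every continuation just revisits them. So no valid plan exists.

No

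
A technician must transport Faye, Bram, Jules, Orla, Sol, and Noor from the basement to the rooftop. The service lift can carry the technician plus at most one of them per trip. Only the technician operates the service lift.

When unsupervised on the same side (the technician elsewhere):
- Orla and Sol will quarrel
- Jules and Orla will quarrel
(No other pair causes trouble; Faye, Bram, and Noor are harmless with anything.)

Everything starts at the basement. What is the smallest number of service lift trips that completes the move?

Counting alone: the technician can take at most 1 across per trip to the rooftop, so moving all 6 needs at least 6 loaded trips out, with a return between consecutive ones — at least 11 crossings.
The safety rule pushes this higher. Following every safe sequence of crossings, the most of the 6 that can be at the rooftop as the service lift arrives there on crossing 11 is 5 — never all 6.
So no plan with fewer than 13 crossings exists, and this one achieves 13:
1. Technician goes to the rooftop with Orla.  [the basement: Bram, Faye, Jules, Noor, Sol | the rooftop: Orla]
2. Technician goes back to the basement alone.  [the basement: Bram, Faye, Jules, Noor, Sol | the rooftop: Orla]
3. Technician goes to the rooftop with Faye.  [the basement: Bram, Jules, Noor, Sol | the rooftop: Faye, Orla]
4. Technician goes back to the basement alone.  [the basement: Bram, Jules, Noor, Sol | the rooftop: Faye, Orla]
5. Technician goes to the rooftop with Bram.  [the basement: Jules, Noor, Sol | the rooftop: Bram, Faye, Orla]
6. Technician goes back to the basement alone.  [the basement: Jules, Noor, Sol | the rooftop: Bram, Faye, Orla]
7. Technician goes to the rooftop with Jules.  [the basement: Noor, Sol | the rooftop: Bram, Faye, Jules, Orla]
8. Technician goes back to the basement with Orla.  [the basement: Noor, Orla, Sol | the rooftop: Bram, Faye, Jules]
9. Technician goes to the rooftop with Sol.  [the basement: Noor, Orla | the rooftop: Bram, Faye, Jules, Sol]
10. Technician goes back to the basement alone.  [the basement: Noor, Orla | the rooftop: Bram, Faye, Jules, Sol]
11. Technician goes to the rooftop with Noor.  [the basement: Orla | the rooftop: Bram, Faye, Jules, Noor, Sol]
12. Technician goes back to the basement alone.  [the basement: Orla | the rooftop: Bram, Faye, Jules, Noor, Sol]
13. Technician goes to the rooftop with Orla.  [the basement: — | the rooftop: Bram, Faye, Jules, Noor, Orla, Sol]

13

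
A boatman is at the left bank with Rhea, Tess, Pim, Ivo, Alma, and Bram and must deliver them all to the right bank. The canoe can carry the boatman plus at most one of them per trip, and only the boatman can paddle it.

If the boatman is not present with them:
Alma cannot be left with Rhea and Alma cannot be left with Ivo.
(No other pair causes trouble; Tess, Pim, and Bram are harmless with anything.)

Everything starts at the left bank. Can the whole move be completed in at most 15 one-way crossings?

Yes

Yes — this plan uses 13 crossings (≤ 15):
1. Boatman goes to the right bank with Alma.  [the left bank: Bram, Ivo, Pim, Rhea, Tess | the right bank: Alma]
2. Boatman goes back to the left bank alone.  [the left bank: Bram, Ivo, Pim, Rhea, Tess | the right bank: Alma]
3. Boatman goes to the right bank with Rhea.  [the left bank: Bram, Ivo, Pim, Tess | the right bank: Alma, Rhea]
4. Boatman goes back to the left bank with Alma.  [the left bank: Alma, Bram, Ivo, Pim, Tess | the right bank: Rhea]
5. Boatman goes to the right bank with Ivo.  [the left bank: Alma, Bram, Pim, Tess | the right bank: Ivo, Rhea]
6. Boatman goes back to the left bank alone.  [the left bank: Alma, Bram, Pim, Tess | the right bank: Ivo, Rhea]
7. Boatman goes to the right bank with Tess.  [the left bank: Alma, Bram, Pim | the right bank: Ivo, Rhea, Tess]
8. Boatman goes back to the left bank alone.  [the left bank: Alma, Bram, Pim | the right bank: Ivo, Rhea, Tess]
9. Boatman goes to the right bank with Pim.  [the left bank: Alma, Bram | the right bank: Ivo, Pim, Rhea, Tess]
10. Boatman goes back to the left bank alone.  [the left bank: Alma, Bram | the right bank: Ivo, Pim, Rhea, Tess]
11. Boatman goes to the right bank with Bram.  [the left bank: Alma | the right bank: Bram, Ivo, Pim, Rhea, Tess]
12. Boatman goes back to the left bank alone.  [the left bank: Alma | the right bank: Bram, Ivo, Pim, Rhea, Tess]
13. Boatman goes to the right bank with Alma.  [the left bank: — | the right bank: Alma, Bram, Ivo, Pim, Rhea, Tess]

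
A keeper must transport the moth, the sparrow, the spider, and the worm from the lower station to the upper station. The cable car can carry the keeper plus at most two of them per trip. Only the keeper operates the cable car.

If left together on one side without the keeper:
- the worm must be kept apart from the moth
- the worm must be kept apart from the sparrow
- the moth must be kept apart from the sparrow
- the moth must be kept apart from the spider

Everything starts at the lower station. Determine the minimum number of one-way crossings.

5

Counting alone: the keeper can take at most 2 across per trip to the upper station, so moving all 4 needs at least 2 loaded trips out, with a return between consecutive ones — at least 3 crossings.
The safety rule pushes this higher. Following every safe sequence of crossings, the most of the 4 that can be at the upper station as the cable car arrives there on crossing 3 is 3 — never all 4.
So no plan with fewer than 5 crossings exists, and this one achieves 5:
1. Keeper goes to the upper station with the moth and the sparrow.
2. Keeper goes back to the lower station with the moth.
3. Keeper goes to the upper station with the moth and the spider.
4. Keeper goes back to the lower station with the moth.
5. Keeper goes to the upper station with the moth and the worm.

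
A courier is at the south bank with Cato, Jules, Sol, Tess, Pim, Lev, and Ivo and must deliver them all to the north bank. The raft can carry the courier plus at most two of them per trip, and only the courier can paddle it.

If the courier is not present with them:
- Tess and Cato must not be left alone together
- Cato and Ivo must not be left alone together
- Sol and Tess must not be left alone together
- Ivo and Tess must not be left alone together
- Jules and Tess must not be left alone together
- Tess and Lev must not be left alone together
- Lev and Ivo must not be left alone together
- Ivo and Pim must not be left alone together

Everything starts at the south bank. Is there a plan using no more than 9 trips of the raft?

No

Counting alone: the courier can take at most 2 across per trip to the north bank, so moving all 7 needs at least 4 loaded trips out, with a return between consecutive ones — at least 7 crossings.
The safety rule pushes this higher. Following every safe sequence of crossings, the most of the 7 that can be at the north bank as the raft arrives there on crossings 7, 9 is 5, 6 respectively — never all 7.
So the move cannot be finished within 9 crossings. (The shortest complete plan takes 11:)
1. Courier goes to the north bank with Ivo and Tess.  [the south bank: Cato, Jules, Lev, Pim, Sol | the north bank: Ivo, Tess]
2. Courier goes back to the south bank with Tess.  [the south bank: Cato, Jules, Lev, Pim, Sol, Tess | the north bank: Ivo]
3. Courier goes to the north bank with Jules and Tess.  [the south bank: Cato, Lev, Pim, Sol | the north bank: Ivo, Jules, Tess]
4. Courier goes back to the south bank with Tess.  [the south bank: Cato, Lev, Pim, Sol, Tess | the north bank: Ivo, Jules]
5. Courier goes to the north bank with Sol and Tess.  [the south bank: Cato, Lev, Pim | the north bank: Ivo, Jules, Sol, Tess]
6. Courier goes back to the south bank with Tess.  [the south bank: Cato, Lev, Pim, Tess | the north bank: Ivo, Jules, Sol]
7. Courier goes to the north bank with Cato and Lev.  [the south bank: Pim, Tess | the north bank: Cato, Ivo, Jules, Lev, Sol]
8. Courier goes back to the south bank with Ivo.  [the south bank: Ivo, Pim, Tess | the north bank: Cato, Jules, Lev, Sol]
9. Courier goes to the north bank with Pim and Tess.  [the south bank: Ivo | the north bank: Cato, Jules, Lev, Pim, Sol, Tess]
10. Courier goes back to the south bank with Tess.  [the south bank: Ivo, Tess | the north bank: Cato, Jules, Lev, Pim, Sol]
11. Courier goes to the north bank with Ivo and Tess.  [the south bank: — | the north bank: Cato, Ivo, Jules, Lev, Pim, Sol, Tess]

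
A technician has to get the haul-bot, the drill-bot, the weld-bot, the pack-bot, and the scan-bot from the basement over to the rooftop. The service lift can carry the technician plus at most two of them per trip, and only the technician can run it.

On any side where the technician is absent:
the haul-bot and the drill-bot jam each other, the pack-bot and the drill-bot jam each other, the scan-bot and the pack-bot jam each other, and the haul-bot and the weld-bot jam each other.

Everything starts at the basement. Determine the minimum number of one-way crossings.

Counting alone: the technician can take at most 2 across per trip to the rooftop, so moving all 5 needs at least 3 loaded trips out, with a return between consecutive ones — at least 5 crossings.
The safety rule pushes this higher. Following every safe sequence of crossings, the most of the 5 that can be at the rooftop as the service lift arrives there on crossing 5 is 4 — never all 5.
So no plan with fewer than 7 crossings exists, and this one achieves 7:
1. Technician goes to the rooftop with the haul-bot and the pack-bot.  [the basement: the drill-bot, the scan-bot, the weld-bot | the rooftop: the haul-bot, the pack-bot]
2. Technician goes back to the basement alone.  [the basement: the drill-bot, the scan-bot, the weld-bot | the rooftop: the haul-bot, the pack-bot]
3. Technician goes to the rooftop with the drill-bot.  [the basement: the scan-bot, the weld-bot | the rooftop: the drill-bot, the haul-bot, the pack-bot]
4. Technician goes back to the basement with the haul-bot and the pack-bot.  [the basement: the haul-bot, the pack-bot, the scan-bot, the weld-bot | the rooftop: the drill-bot]
5. Technician goes to the rooftop with the scan-bot and the weld-bot.  [the basement: the haul-bot, the pack-bot | the rooftop: the drill-bot, the scan-bot, the weld-bot]
6. Technician goes back to the basement alone.  [the basement: the haul-bot, the pack-bot | the rooftop: the drill-bot, the scan-bot, the weld-bot]
7. Technician goes to the rooftop with the haul-bot and the pack-bot.  [the basement: — | the rooftop: the drill-bot, the haul-bot, the pack-bot, the scan-bot, the weld-bot]

7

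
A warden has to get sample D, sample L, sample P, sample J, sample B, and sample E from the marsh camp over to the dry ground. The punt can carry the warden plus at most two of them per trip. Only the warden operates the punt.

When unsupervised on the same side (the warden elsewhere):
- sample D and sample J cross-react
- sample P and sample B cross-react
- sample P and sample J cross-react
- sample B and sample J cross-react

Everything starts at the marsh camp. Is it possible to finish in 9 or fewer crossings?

Yes

Yes — this plan uses 9 crossings (≤ 9):
1. Warden goes to the dry ground with sample J and sample P.
2. Warden goes back to the marsh camp with sample P.
3. Warden goes to the dry ground with sample D and sample P.
4. Warden goes back to the marsh camp with sample J.
5. Warden goes to the dry ground with sample J and sample L.
6. Warden goes back to the marsh camp with sample J.
7. Warden goes to the dry ground with sample E and sample J.
8. Warden goes back to the marsh camp with sample J.
9. Warden goes to the dry ground with sample B and sample J.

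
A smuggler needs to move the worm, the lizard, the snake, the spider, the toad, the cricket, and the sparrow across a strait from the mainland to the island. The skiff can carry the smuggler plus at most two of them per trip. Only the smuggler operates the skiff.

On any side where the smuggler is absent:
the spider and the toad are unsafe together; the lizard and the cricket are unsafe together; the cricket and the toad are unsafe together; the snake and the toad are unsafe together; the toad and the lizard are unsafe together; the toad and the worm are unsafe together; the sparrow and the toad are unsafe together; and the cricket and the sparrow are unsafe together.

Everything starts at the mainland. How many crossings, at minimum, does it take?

Counting alone: the smuggler can take at most 2 across per trip to the island, so moving all 7 needs at least 4 loaded trips out, with a return between consecutive ones — at least 7 crossings.
The safety rule pushes this higher. Following every safe sequence of crossings, the most of the 7 that can be at the island as the skiff arrives there on crossings 7, 9 is 5, 6 respectively — never all 7.
So no plan with fewer than 11 crossings exists, and this one achieves 11:
1. Smuggler goes to the island with the cricket and the toad.
2. Smuggler goes back to the mainland with the toad.
3. Smuggler goes to the island with the toad and the worm.
4. Smuggler goes back to the mainland with the toad.
5. Smuggler goes to the island with the snake and the toad.
6. Smuggler goes back to the mainland with the toad.
7. Smuggler goes to the island with the spider and the toad.
8. Smuggler goes back to the mainland with the toad.
9. Smuggler goes to the island with the lizard and the sparrow.
10. Smuggler goes back to the mainland with the cricket.
11. Smuggler goes to the island with the cricket and the toad.

11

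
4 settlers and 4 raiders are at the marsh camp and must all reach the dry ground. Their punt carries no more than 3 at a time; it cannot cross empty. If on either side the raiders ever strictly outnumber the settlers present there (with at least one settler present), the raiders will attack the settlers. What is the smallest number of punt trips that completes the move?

9

Counting alone: each trip to the dry ground takes at most 3 across and each return brings at least 1 back, so after t trips out (and t−1 returns) at most 3t − (t−1) of the 8 are across; that first reaches 8 at t = 4, so at least 7 crossings are needed.
The safety rule pushes this higher. Following every safe sequence of crossings, the most of the 8 that can be at the dry ground as the punt arrives there on crossing 7 is 7 — never all 8.
So no plan with fewer than 9 crossings exists, and this one achieves 9:
1. 2 raiders → the dry ground.  (the marsh camp: 4S 2R; the dry ground: 0S 2R)
2. 1 raider ← the marsh camp.  (the marsh camp: 4S 3R; the dry ground: 0S 1R)
3. 3 raiders → the dry ground.  (the marsh camp: 4S 0R; the dry ground: 0S 4R)
4. 1 raider ← the marsh camp.  (the marsh camp: 4S 1R; the dry ground: 0S 3R)
5. 3 settlers → the dry ground.  (the marsh camp: 1S 1R; the dry ground: 3S 3R)
6. 1 settler and 1 raider ← the marsh camp.  (the marsh camp: 2S 2R; the dry ground: 2S 2R)
7. 2 settlers → the dry ground.  (the marsh camp: 0S 2R; the dry ground: 4S 2R)
8. 1 raider ← the marsh camp.  (the marsh camp: 0S 3R; the dry ground: 4S 1R)
9. 3 raiders → the dry ground.  (the marsh camp: 0S 0R; the dry ground: 4S 4R)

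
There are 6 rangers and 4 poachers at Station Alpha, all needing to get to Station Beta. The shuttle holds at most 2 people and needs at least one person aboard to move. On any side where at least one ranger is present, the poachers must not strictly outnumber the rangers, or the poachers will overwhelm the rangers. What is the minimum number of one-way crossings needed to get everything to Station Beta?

17

Counting alone: each trip to Station Beta takes at most 2 across and each return brings at least 1 back, so after t trips out (and t−1 returns) at most 2t − (t−1) of the 10 are across; that first reaches 10 at t = 9, so at least 17 crossings are needed.
The plan below uses exactly 17 crossings, so it is optimal:
1. 2 poachers → Station Beta.  (Station Alpha: 6R 2P; Station Beta: 0R 2P)
2. 1 poacher ← Station Alpha.  (Station Alpha: 6R 3P; Station Beta: 0R 1P)
3. 2 poachers → Station Beta.  (Station Alpha: 6R 1P; Station Beta: 0R 3P)
4. 1 poacher ← Station Alpha.  (Station Alpha: 6R 2P; Station Beta: 0R 2P)
5. 2 rangers → Station Beta.  (Station Alpha: 4R 2P; Station Beta: 2R 2P)
6. 1 poacher ← Station Alpha.  (Station Alpha: 4R 3P; Station Beta: 2R 1P)
7. 1 ranger and 1 poacher → Station Beta.  (Station Alpha: 3R 2P; Station Beta: 3R 2P)
8. 1 poacher ← Station Alpha.  (Station Alpha: 3R 3P; Station Beta: 3R 1P)
9. 2 poachers → Station Beta.  (Station Alpha: 3R 1P; Station Beta: 3R 3P)
10. 1 poacher ← Station Alpha.  (Station Alpha: 3R 2P; Station Beta: 3R 2P)
11. 1 ranger and 1 poacher → Station Beta.  (Station Alpha: 2R 1P; Station Beta: 4R 3P)
12. 1 poacher ← Station Alpha.  (Station Alpha: 2R 2P; Station Beta: 4R 2P)
13. 2 poachers → Station Beta.  (Station Alpha: 2R 0P; Station Beta: 4R 4P)
14. 1 poacher ← Station Alpha.  (Station Alpha: 2R 1P; Station Beta: 4R 3P)
15. 1 ranger and 1 poacher → Station Beta.  (Station Alpha: 1R 0P; Station Beta: 5R 4P)
16. 1 poacher ← Station Alpha.  (Station Alpha: 1R 1P; Station Beta: 5R 3P)
17. 1 ranger and 1 poacher → Station Beta.  (Station Alpha: 0R 0P; Station Beta: 6R 4P)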